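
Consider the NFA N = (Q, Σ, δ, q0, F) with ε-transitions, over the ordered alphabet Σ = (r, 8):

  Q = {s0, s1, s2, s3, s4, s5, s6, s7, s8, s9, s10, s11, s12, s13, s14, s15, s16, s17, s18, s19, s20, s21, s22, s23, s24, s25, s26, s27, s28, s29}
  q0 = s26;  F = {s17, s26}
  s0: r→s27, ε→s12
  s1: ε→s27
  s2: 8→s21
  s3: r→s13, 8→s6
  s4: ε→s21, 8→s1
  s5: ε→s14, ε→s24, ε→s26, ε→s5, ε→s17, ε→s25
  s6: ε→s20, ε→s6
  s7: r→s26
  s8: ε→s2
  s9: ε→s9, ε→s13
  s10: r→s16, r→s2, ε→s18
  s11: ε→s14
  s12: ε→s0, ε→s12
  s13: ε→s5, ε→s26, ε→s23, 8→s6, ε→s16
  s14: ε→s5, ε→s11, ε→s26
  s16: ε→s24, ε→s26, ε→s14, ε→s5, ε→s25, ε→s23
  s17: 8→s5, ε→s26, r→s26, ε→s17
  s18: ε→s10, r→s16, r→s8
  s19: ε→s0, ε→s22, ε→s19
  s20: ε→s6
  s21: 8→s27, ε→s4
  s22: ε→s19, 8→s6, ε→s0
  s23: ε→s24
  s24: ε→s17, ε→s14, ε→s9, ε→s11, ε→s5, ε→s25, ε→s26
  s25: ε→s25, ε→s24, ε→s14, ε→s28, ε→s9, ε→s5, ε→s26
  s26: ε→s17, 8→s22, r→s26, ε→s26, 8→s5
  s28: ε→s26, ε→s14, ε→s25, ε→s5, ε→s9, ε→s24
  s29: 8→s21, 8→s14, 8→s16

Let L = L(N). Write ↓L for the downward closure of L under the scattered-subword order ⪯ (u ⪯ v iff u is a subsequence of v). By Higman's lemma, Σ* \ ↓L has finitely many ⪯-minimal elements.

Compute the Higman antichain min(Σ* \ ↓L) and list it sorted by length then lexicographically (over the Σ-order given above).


|Q|=30, |F|=2, |δ|=85 (64 ε).
min D↑ (1 st, q0=0, F={}): 0:r→0,8→0.
L(D↑) = ∅; no obstructions.

min(Σ*\↓L) = [].


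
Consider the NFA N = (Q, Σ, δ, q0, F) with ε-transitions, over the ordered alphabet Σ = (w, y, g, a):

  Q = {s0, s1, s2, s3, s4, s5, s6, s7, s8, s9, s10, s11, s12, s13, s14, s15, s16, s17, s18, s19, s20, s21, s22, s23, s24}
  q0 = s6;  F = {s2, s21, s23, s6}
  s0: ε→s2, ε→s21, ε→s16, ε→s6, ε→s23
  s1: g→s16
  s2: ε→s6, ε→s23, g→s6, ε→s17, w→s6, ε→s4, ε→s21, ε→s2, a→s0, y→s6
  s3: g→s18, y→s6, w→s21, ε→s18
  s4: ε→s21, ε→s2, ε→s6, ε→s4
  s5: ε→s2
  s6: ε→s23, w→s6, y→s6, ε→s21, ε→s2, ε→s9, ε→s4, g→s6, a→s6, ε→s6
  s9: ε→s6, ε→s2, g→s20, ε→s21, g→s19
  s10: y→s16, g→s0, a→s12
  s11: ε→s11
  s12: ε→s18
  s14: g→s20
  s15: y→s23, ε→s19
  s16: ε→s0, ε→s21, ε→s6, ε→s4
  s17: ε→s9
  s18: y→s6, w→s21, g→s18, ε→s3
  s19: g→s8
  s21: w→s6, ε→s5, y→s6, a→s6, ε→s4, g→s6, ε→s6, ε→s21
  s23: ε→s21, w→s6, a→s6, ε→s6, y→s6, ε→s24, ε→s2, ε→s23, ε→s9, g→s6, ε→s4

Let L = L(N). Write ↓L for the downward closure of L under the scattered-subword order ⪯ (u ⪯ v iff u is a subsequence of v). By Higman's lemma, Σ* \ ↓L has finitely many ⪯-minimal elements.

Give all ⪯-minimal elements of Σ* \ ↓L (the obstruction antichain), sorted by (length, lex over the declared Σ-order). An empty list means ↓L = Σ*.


|Q|=25, |F|=4, |δ|=77 (46 ε).
min D↑ (1 st, q0=0, F={}): 0:w→0,y→0,g→0,a→0 [Hopcroft].
L(D↑) = ∅ ⇒ ↓L = Σ*.

Antichain: [].


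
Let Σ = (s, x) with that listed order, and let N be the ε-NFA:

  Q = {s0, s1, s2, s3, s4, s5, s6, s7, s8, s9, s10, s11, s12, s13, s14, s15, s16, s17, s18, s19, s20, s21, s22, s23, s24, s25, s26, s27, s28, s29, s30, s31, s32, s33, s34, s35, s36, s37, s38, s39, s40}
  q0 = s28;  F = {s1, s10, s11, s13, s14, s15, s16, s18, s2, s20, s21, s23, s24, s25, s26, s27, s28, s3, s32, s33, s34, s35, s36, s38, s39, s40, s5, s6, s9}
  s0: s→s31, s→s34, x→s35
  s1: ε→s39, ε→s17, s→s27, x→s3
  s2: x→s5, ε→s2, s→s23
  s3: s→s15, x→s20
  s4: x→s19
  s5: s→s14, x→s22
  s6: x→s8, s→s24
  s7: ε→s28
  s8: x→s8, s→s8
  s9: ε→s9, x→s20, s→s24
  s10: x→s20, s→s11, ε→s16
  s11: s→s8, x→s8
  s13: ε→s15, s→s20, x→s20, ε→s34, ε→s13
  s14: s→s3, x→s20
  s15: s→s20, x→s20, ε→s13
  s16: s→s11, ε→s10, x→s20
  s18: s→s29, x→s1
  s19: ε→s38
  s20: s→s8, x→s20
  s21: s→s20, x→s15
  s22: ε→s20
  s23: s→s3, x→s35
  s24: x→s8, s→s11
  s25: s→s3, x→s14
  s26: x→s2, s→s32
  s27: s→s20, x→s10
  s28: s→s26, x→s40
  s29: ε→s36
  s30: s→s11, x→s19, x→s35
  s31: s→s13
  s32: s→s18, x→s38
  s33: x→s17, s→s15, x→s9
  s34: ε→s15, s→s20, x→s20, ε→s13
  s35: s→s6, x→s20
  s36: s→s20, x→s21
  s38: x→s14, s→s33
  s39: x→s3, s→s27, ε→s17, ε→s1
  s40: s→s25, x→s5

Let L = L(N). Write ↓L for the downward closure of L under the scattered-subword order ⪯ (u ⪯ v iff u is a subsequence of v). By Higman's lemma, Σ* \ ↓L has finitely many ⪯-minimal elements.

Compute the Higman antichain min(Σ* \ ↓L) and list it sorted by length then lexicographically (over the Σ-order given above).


|Q|=41, |F|=29, |δ|=87 (18 ε).
min D↑ (26 st, q0=0, F={18}): 0:s→1,x→2 1:s→3,x→4 2:s→5,x→6 3:s→7,x→8 4:s→9,x→6 5:s→10,x→11 6:s→11,x→12 7:s→13,x→14 8:s→15,x→11 9:s→10,x→16 10:s→17,x→12 11:s→10,x→12 12:s→18,x→12 13:s→12,x→19 14:s→20,x→10 15:s→17,x→21 16:s→22,x→12 17:s→12,x→12 18:s→18,x→18 19:s→12,x→17 20:s→12,x→23 21:s→24,x→12 22:s→24,x→18 23:s→25,x→12 24:s→25,x→18 25:s→18,x→18.
'xxxs': |S_i|=[33, 27, 17, 3, 1] end={s8} rej; 4/4 single-dels accept.
'xssxs': run [33, 27, 19, 9, 2, 1] end={s8} — reject; 5/5 deletions ∈↓L.
'ssssss': run [33, 31, 26, 21, 13, 3, 1] end={s8} — reject; 6/6 deletions ∈↓L.
'sxsxsx': |S_i|=[33, 31, 25, 18, 10, 4, 1] end={s8} rej; 6/6 deletions ∈↓L.
'xsssss': N↓-sim [33, 27, 19, 9, 7, 3, 1] end={s8} ∉↓L; 6/6 single-dels accept.
5 words, ⪯-incomp.

A = [xxxs, xssxs, ssssss, sxsxsx, xsssss].


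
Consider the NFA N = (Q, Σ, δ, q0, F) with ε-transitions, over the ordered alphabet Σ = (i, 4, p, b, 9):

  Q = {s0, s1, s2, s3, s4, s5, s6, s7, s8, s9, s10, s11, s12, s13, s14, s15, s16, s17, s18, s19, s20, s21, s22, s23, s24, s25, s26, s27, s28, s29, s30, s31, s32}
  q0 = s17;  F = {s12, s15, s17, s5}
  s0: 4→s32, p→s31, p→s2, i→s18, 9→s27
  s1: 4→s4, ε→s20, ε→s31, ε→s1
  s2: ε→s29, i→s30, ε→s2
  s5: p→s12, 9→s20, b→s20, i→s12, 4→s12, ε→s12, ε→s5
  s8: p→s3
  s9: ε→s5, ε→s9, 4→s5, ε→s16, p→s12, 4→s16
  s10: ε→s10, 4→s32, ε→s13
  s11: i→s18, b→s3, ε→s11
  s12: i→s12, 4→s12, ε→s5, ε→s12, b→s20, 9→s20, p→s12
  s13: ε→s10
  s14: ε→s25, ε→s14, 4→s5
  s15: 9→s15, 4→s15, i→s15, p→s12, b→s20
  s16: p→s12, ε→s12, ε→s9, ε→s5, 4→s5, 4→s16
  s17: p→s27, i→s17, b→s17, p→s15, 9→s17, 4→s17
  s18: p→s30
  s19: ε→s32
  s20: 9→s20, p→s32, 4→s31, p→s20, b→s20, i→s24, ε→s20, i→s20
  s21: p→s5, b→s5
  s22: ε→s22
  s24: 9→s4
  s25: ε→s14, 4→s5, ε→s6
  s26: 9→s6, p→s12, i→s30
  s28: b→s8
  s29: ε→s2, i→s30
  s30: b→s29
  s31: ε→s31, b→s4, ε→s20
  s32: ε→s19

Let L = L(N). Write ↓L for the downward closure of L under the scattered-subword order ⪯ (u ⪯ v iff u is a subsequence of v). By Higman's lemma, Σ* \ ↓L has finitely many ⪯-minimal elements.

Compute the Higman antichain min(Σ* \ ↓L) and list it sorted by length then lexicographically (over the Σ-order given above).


Antichain: [pb, pp9].

|Q|=33, |F|=4, |δ|=88 (30 ε).
min D↑ (4 st, q0=0, F={3}): 0:i→0,4→0,p→1,b→0,9→0 1:i→1,4→1,p→2,b→3,9→1 2:i→2,4→2,p→2,b→3,9→3 3:i→3,4→3,p→3,b→3,9→3.
'pb': |S_i|=[11, 10, 6] end={s19,s20,s24,s31,s32,s4} — reject; 2/2 single-dels accept.
'pp9': N↓-sim [11, 10, 8, 6] end={s19,s20,s24,s31,s32,s4} rej; 3/3 single-dels accept.
2 minimals (antichain).


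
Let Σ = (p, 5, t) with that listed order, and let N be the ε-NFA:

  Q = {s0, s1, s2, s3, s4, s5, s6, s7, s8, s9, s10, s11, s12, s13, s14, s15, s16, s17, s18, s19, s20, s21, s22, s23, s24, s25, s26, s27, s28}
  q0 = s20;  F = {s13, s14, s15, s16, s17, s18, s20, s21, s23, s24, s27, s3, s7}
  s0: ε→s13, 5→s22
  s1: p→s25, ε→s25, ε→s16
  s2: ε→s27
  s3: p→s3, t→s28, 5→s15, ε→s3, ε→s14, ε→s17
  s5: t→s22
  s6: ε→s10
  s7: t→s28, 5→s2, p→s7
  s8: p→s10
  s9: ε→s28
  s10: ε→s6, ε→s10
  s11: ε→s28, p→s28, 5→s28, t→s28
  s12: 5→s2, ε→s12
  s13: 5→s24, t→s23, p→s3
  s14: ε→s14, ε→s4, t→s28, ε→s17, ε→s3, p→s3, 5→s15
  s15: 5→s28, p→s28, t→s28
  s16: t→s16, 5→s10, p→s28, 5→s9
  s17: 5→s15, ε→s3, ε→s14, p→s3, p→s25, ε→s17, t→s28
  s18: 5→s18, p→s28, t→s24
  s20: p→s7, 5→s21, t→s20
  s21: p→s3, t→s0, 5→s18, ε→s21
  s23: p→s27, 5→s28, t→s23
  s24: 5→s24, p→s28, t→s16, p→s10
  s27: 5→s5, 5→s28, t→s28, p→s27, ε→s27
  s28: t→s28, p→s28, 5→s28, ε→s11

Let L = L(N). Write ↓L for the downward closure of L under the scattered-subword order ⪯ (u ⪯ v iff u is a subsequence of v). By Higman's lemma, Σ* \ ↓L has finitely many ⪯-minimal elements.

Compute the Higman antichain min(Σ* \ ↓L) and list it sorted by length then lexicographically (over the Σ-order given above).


Antichain: [pt, p55, 55p, 5tt5].

|Q|=29, |F|=13, |δ|=77 (23 ε).
min D↑ (12 st, q0=0, F={4}): 0:p→1,5→2,t→0 1:p→1,5→3,t→4 2:p→5,5→6,t→7 3:p→3,5→4,t→4 4:p→4,5→4,t→4 5:p→5,5→8,t→4 6:p→4,5→6,t→9 7:p→5,5→9,t→10 8:p→4,5→4,t→4 9:p→4,5→9,t→11 10:p→3,5→4,t→10 11:p→4,5→4,t→11 [Hopcroft].
'pt': N↓-sim [24, 15, 3] end={s11,s22,s28} ∉↓L; 2/2 del acc.
'p55': N↓-sim [24, 15, 7, 4] end={s11,s22,s28,s5} ∉↓L; 3/3 single-dels accept.
'55p': N↓-sim [24, 22, 11, 4] end={s10,s11,s28,s6} ∉↓L; 3/3 deletions ∈↓L.
'5tt5': run [24, 22, 19, 10, 7] end={s10,s11,s22,s28,s5,s6,s9} — reject; 4/4 del acc.
4 minimals (antichain).


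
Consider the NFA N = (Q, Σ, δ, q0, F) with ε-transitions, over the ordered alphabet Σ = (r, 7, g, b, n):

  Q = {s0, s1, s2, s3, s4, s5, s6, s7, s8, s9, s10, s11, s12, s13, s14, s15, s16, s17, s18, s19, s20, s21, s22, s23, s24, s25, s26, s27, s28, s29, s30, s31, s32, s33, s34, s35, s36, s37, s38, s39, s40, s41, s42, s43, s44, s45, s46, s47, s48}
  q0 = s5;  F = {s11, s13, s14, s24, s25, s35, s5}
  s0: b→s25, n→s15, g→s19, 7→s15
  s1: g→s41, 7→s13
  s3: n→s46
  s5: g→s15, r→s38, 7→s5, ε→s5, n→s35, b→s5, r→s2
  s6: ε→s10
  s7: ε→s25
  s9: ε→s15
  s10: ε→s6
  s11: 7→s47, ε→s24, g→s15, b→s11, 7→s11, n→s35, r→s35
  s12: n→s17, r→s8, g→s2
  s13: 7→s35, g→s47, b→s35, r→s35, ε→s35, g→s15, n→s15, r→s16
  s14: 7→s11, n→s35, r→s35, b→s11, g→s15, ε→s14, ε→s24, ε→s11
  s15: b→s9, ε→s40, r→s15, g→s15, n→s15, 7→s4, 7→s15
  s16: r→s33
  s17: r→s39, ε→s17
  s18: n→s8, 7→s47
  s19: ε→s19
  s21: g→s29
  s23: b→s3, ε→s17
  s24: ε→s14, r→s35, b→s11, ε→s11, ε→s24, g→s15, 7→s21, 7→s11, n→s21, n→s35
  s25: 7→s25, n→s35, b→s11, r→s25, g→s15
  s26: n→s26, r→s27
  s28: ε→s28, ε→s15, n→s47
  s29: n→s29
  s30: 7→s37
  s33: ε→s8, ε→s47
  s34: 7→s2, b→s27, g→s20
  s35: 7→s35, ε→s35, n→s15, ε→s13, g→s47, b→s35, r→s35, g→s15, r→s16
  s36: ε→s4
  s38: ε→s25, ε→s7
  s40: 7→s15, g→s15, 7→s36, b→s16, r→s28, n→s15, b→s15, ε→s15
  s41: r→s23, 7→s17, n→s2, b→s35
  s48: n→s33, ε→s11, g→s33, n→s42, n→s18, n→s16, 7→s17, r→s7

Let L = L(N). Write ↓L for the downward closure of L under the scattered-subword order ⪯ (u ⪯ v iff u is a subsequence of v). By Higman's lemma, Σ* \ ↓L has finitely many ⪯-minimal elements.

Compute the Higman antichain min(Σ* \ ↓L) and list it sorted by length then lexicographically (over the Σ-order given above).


A = [g, nn, rbrn].

|Q|=49, |F|=7, |δ|=119 (28 ε).
min D↑ (5 st, q0=0, F={2}): 0:r→1,7→0,g→2,b→0,n→3 1:r→1,7→1,g→2,b→4,n→3 2:r→2,7→2,g→2,b→2,n→2 3:r→3,7→3,g→2,b→3,n→2 4:r→3,7→4,g→2,b→4,n→3.
'g': run [22, 11] end={s15,s16,s28,s29,s33,s36,s4,s40,s47,s8,s9} — reject; 1/1 del acc.
'nn': run [22, 14, 11] end={s15,s16,s28,s29,s33,s36,s4,s40,s47,s8,s9} rej; 2/2 single-dels accept.
'rbrn': |S_i|=[22, 21, 17, 12, 10] end={s15,s16,s28,s33,s36,s4,s40,s47,s8,s9} — reject; 4/4 deletions ∈↓L.
3 obstructions.


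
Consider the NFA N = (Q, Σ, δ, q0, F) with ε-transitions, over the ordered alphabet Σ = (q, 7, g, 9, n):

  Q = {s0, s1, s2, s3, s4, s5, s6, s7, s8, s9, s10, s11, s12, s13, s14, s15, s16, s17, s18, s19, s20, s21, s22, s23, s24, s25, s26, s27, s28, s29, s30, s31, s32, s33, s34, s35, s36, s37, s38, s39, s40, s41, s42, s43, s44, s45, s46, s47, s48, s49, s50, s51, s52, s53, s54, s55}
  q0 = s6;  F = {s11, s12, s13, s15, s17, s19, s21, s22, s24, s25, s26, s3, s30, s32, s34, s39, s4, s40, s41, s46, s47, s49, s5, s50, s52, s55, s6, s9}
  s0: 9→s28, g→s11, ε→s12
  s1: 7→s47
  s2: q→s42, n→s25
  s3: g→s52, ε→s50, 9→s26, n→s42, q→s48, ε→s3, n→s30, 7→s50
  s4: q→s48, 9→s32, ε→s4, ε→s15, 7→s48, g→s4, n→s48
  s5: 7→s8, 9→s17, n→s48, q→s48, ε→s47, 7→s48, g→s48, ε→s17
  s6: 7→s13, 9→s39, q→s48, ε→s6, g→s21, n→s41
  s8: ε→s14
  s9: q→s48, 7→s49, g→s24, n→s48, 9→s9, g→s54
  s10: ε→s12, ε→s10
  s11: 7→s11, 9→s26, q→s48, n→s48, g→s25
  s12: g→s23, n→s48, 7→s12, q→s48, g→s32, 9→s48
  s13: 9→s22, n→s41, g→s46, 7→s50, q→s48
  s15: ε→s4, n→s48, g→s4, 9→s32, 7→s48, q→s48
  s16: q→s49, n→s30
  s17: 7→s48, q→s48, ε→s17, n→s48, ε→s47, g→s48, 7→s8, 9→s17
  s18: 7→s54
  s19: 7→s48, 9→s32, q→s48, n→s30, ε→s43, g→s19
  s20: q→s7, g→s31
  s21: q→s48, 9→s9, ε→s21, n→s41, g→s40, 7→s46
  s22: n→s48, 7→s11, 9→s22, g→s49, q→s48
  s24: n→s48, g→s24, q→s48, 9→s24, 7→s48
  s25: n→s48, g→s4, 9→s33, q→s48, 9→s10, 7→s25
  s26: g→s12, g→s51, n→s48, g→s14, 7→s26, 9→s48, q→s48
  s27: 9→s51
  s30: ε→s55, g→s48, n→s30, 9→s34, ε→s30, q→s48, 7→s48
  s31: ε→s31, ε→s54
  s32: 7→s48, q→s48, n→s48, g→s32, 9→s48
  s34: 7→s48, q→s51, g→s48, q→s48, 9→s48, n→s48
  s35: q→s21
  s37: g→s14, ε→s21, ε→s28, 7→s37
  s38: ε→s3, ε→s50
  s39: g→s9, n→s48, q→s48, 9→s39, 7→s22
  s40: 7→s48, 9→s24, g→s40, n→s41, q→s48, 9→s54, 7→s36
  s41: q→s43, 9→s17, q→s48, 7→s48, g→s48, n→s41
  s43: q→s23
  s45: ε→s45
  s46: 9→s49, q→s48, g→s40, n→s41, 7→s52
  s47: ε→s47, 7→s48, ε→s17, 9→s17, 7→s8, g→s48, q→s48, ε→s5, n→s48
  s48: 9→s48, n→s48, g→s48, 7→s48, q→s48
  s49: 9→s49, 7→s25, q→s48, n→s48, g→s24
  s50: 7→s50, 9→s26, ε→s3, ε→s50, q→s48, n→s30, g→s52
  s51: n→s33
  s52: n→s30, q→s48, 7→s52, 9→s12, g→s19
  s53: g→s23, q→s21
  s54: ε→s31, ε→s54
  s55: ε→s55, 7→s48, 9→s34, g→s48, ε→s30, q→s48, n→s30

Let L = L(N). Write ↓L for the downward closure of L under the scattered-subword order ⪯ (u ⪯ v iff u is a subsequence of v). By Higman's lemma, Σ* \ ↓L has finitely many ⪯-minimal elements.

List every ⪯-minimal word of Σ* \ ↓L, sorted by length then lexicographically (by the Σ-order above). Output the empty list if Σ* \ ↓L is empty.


|Q|=56, |F|=28, |δ|=210 (34 ε).
min D↑ (24 st, q0=0, F={1}): 0:q→1,7→2,g→3,9→4,n→5 1:q→1,7→1,g→1,9→1,n→1 2:q→1,7→6,g→7,9→8,n→5 3:q→1,7→7,g→9,9→10,n→5 4:q→1,7→8,g→10,9→4,n→1 5:q→1,7→1,g→1,9→11,n→5 6:q→1,7→6,g→12,9→13,n→14 7:q→1,7→12,g→9,9→15,n→5 8:q→1,7→16,g→15,9→8,n→1 9:q→1,7→1,g→9,9→17,n→5 10:q→1,7→15,g→17,9→10,n→1 11:q→1,7→1,g→1,9→11,n→1 12:q→1,7→12,g→18,9→19,n→14 13:q→1,7→13,g→19,9→1,n→1 14:q→1,7→1,g→1,9→20,n→14 15:q→1,7→21,g→17,9→15,n→1 16:q→1,7→16,g→21,9→13,n→1 17:q→1,7→1,g→17,9→17,n→1 18:q→1,7→1,g→18,9→22,n→14 19:q→1,7→19,g→22,9→1,n→1 20:q→1,7→1,g→1,9→1,n→1 21:q→1,7→21,g→23,9→19,n→1 22:q→1,7→1,g→22,9→1,n→1 23:q→1,7→1,g→23,9→22,n→1.
'q': run [40, 5] end={s23,s33,s43,s48,s51} ∉↓L; 1/1 del acc.
'9n': N↓-sim [40, 25, 2] end={s33,s48} ∉↓L; 2/2 deletions ∈↓L.
'n7': N↓-sim [40, 15, 3] end={s14,s48,s8} rej; 2/2 deletions ∈↓L.
'ng': run [40, 15, 1] end={s48} rej; 2/2 deletions ∈↓L.
'gg7': run [40, 31, 23, 4] end={s14,s36,s48,s8} rej; 3/3 del acc.
'7799': run [40, 36, 24, 10, 1] end={s48} ∉↓L; 4/4 deletions ∈↓L.
6 words, ⪯-incomp.

Antichain: [q, 9n, n7, ng, gg7, 7799].


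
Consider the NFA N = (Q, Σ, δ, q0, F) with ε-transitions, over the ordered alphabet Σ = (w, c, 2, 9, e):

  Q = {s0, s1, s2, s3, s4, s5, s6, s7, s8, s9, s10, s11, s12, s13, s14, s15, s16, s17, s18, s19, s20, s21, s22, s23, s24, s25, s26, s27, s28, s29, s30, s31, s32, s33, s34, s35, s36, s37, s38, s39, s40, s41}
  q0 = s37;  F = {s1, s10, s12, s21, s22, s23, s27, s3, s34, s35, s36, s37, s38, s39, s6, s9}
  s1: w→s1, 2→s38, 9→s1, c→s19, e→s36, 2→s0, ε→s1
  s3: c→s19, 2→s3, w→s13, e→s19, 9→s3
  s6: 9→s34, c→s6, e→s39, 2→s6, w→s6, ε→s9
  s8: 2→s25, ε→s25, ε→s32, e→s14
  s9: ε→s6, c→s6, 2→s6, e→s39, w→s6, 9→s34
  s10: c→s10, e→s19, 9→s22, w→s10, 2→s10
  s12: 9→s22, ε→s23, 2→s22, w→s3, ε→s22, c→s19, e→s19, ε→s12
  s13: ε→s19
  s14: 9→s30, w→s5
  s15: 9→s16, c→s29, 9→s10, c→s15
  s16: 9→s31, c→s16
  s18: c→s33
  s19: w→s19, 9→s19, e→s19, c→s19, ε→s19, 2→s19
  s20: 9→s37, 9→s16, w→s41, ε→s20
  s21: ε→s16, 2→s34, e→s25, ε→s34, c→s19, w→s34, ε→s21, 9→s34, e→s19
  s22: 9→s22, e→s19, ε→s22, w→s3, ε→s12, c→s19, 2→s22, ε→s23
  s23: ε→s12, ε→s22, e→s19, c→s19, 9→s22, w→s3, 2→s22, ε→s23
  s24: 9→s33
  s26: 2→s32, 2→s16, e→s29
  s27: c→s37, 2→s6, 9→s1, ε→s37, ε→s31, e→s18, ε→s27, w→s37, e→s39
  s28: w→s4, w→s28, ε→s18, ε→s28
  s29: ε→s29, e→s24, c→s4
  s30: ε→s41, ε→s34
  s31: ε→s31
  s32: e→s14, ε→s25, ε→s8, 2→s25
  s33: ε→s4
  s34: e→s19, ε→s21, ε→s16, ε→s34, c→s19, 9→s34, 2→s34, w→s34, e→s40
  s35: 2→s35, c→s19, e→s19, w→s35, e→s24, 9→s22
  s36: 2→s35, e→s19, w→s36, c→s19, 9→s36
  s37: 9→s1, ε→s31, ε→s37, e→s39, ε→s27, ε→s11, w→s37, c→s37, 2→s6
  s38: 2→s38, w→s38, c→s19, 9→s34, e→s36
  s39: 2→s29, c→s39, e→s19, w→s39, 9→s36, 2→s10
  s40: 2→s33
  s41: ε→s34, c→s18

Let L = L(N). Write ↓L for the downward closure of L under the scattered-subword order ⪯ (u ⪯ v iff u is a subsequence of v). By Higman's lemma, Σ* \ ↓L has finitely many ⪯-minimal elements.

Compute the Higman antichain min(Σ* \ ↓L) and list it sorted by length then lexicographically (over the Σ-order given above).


min(Σ*\↓L) = [9c, ee, 29e, e29ww].

|Q|=42, |F|=16, |δ|=157 (40 ε).
min D↑ (12 st, q0=0, F={5}): 0:w→0,c→0,2→1,9→2,e→3 1:w→1,c→1,2→1,9→4,e→3 2:w→2,c→5,2→6,9→2,e→7 3:w→3,c→3,2→8,9→7,e→5 4:w→4,c→5,2→4,9→4,e→5 5:w→5,c→5,2→5,9→5,e→5 6:w→6,c→5,2→6,9→4,e→7 7:w→7,c→5,2→9,9→7,e→5 8:w→8,c→8,2→8,9→10,e→5 9:w→9,c→5,2→9,9→10,e→5 10:w→11,c→5,2→10,9→10,e→5 11:w→5,c→5,2→11,9→11,e→5 (ε-aug+det+¬).
'9c': run [29, 20, 3] end={s16,s19,s31} ∉↓L; 2/2 deletions ∈↓L.
'ee': N↓-sim [29, 17, 4] end={s19,s24,s33,s4} rej; 2/2 deletions ∈↓L.
'29e': N↓-sim [29, 24, 17, 6] end={s19,s24,s25,s33,s4,s40} — reject; 3/3 del acc.
'e29ww': N↓-sim [29, 17, 12, 8, 3, 2] end={s13,s19} rej; 5/5 del acc.
4 words, ⪯-incomp.


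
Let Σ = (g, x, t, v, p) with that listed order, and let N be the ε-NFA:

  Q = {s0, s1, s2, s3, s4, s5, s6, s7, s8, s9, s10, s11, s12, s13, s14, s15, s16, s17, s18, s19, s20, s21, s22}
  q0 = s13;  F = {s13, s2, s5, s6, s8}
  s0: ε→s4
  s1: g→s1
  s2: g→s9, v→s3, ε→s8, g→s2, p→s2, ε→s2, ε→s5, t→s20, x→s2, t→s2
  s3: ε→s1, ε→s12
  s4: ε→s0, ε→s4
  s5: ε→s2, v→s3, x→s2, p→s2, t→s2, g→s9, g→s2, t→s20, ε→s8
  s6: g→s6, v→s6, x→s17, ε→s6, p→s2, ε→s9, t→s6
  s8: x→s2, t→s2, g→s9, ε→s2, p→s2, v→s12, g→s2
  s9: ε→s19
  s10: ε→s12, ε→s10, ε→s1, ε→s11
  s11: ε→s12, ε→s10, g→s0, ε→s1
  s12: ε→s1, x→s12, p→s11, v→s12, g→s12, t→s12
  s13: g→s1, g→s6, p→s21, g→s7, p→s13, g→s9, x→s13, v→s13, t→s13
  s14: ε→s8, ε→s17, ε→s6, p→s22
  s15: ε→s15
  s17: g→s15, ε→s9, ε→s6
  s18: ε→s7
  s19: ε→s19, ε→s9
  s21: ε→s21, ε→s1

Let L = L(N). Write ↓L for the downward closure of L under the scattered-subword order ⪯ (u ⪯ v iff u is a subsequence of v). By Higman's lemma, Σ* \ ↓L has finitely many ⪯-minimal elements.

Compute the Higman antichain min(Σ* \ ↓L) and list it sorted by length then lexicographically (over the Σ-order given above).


|Q|=23, |F|=5, |δ|=76 (33 ε).
min D↑ (4 st, q0=0, F={3}): 0:g→1,x→0,t→0,v→0,p→0 1:g→1,x→1,t→1,v→1,p→2 2:g→2,x→2,t→2,v→3,p→2 3:g→3,x→3,t→3,v→3,p→3 (ε-aug+det+¬).
'gpv': run [19, 17, 13, 7] end={s0,s1,s10,s11,s12,s3,s4} ∉↓L; 3/3 single-dels accept.
1 words, ⪯-incomp.

min(Σ*\↓L) = [gpv].


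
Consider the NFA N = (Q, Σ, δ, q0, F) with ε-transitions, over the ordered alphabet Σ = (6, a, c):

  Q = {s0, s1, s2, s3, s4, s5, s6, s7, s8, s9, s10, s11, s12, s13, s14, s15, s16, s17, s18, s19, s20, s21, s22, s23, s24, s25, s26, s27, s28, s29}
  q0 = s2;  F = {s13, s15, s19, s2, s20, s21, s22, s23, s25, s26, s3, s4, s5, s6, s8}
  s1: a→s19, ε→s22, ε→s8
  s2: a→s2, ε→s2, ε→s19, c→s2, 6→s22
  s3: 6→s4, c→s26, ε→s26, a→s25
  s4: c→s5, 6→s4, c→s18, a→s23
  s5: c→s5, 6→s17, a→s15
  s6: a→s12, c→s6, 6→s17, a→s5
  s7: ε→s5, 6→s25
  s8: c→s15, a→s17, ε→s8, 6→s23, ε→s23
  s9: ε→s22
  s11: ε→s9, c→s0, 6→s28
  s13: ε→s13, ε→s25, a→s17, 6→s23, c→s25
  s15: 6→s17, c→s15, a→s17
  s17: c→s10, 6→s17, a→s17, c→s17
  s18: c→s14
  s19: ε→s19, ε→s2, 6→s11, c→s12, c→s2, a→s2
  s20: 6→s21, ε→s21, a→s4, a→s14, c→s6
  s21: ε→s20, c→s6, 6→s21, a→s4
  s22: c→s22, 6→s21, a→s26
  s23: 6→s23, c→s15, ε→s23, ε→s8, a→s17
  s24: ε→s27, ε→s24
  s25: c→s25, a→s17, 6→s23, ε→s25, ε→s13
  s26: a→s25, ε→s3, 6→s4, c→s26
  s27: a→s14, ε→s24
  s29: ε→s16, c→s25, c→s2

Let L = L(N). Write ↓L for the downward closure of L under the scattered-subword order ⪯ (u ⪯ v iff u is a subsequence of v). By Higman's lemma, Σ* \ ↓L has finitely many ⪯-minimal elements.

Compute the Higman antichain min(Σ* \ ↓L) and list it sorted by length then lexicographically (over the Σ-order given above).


A = [66c6, 6aaa].

|Q|=30, |F|=15, |δ|=86 (25 ε).
min D↑ (11 st, q0=0, F={9}): 0:6→1,a→0,c→0 1:6→2,a→3,c→1 2:6→2,a→4,c→5 3:6→4,a→6,c→3 4:6→4,a→7,c→8 5:6→9,a→8,c→5 6:6→7,a→9,c→6 7:6→7,a→9,c→10 8:6→9,a→10,c→8 9:6→9,a→9,c→9 10:6→9,a→9,c→10.
'66c6': run [24, 22, 14, 8, 2] end={s10,s17} — reject; 4/4 single-dels accept.
'6aaa': run [24, 22, 14, 7, 2] end={s10,s17} rej; 4/4 single-dels accept.
2 words, ⪯-incomp.


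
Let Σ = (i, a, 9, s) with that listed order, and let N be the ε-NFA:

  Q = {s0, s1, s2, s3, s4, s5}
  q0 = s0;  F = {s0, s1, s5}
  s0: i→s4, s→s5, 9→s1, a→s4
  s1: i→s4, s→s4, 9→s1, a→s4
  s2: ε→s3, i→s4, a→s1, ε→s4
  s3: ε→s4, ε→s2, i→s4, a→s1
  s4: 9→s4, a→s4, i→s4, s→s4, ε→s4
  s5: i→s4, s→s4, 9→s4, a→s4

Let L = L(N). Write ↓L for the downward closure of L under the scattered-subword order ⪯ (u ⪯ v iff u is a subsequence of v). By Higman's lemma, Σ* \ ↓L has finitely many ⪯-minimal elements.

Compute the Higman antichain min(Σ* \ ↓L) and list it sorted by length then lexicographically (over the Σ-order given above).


min(Σ*\↓L) = [i, a, 9s, s9, ss].

|Q|=6, |F|=3, |δ|=25 (5 ε).
min D↑ (4 st, q0=0, F={1}): 0:i→1,a→1,9→2,s→3 1:i→1,a→1,9→1,s→1 2:i→1,a→1,9→2,s→1 3:i→1,a→1,9→1,s→1 [Hopcroft].
'i': N↓-sim [4, 1] end={s4} — reject; 1/1 del acc.
'a': N↓-sim [4, 1] end={s4} rej; 1/1 deletions ∈↓L.
'9s': run [4, 2, 1] end={s4} — reject; 2/2 del acc.
's9': |S_i|=[4, 2, 1] end={s4} — reject; 2/2 del acc.
'ss': run [4, 2, 1] end={s4} rej; 2/2 deletions ∈↓L.
5 minimals (antichain).


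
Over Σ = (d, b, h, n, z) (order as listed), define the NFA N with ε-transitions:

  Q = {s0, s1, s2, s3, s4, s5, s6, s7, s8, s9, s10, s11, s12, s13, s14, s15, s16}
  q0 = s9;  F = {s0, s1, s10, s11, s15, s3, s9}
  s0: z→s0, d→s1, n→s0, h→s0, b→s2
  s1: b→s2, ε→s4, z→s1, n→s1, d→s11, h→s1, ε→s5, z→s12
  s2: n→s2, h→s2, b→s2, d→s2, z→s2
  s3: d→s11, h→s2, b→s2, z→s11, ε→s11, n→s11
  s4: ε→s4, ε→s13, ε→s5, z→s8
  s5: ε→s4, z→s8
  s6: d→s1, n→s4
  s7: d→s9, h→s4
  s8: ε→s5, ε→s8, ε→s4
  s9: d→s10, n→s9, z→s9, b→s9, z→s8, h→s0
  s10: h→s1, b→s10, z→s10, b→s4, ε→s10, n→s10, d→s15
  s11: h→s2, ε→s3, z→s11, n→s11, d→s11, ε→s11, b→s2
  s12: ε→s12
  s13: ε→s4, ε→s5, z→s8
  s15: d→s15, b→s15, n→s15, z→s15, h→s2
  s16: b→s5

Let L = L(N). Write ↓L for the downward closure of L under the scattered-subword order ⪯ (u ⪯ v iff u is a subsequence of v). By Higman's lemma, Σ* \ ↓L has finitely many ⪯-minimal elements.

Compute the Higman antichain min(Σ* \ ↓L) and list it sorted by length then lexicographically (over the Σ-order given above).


|Q|=17, |F|=7, |δ|=67 (16 ε).
min D↑ (7 st, q0=0, F={5}): 0:d→1,b→0,h→2,n→0,z→0 1:d→3,b→1,h→4,n→1,z→1 2:d→4,b→5,h→2,n→2,z→2 3:d→3,b→3,h→5,n→3,z→3 4:d→6,b→5,h→4,n→4,z→4 5:d→5,b→5,h→5,n→5,z→5 6:d→6,b→5,h→5,n→6,z→6 [Hopcroft].
'hb': |S_i|=[13, 10, 1] end={s2} — reject; 2/2 del acc.
'ddh': |S_i|=[13, 11, 4, 1] end={s2} — reject; 3/3 single-dels accept.
2 words, ⪯-incomp.

Antichain: [hb, ddh].


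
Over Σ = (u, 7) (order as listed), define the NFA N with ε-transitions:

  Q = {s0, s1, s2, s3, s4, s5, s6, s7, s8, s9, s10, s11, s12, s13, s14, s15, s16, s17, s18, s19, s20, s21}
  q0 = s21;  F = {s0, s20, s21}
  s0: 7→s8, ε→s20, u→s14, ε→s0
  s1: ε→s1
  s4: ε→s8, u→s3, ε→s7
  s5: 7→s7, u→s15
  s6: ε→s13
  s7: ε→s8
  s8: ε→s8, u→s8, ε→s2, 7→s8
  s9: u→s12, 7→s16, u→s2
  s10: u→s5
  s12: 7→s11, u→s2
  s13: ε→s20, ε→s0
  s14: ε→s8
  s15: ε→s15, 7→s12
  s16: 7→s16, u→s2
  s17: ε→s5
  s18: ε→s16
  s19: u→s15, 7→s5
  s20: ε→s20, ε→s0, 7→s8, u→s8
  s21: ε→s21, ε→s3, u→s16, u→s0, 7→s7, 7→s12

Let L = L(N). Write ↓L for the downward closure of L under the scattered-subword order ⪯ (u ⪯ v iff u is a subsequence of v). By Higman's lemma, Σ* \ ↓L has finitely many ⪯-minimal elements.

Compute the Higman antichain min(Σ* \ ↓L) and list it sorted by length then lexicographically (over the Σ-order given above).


|Q|=22, |F|=3, |δ|=43 (19 ε).
min D↑ (3 st, q0=0, F={2}): 0:u→1,7→2 1:u→2,7→2 2:u→2,7→2.
'7': run [11, 6] end={s11,s12,s16,s2,s7,s8} rej; 1/1 deletions ∈↓L.
'uu': |S_i|=[11, 6, 3] end={s14,s2,s8} rej; 2/2 single-dels accept.
2 minimals (antichain).

min(Σ*\↓L) = [7, uu].


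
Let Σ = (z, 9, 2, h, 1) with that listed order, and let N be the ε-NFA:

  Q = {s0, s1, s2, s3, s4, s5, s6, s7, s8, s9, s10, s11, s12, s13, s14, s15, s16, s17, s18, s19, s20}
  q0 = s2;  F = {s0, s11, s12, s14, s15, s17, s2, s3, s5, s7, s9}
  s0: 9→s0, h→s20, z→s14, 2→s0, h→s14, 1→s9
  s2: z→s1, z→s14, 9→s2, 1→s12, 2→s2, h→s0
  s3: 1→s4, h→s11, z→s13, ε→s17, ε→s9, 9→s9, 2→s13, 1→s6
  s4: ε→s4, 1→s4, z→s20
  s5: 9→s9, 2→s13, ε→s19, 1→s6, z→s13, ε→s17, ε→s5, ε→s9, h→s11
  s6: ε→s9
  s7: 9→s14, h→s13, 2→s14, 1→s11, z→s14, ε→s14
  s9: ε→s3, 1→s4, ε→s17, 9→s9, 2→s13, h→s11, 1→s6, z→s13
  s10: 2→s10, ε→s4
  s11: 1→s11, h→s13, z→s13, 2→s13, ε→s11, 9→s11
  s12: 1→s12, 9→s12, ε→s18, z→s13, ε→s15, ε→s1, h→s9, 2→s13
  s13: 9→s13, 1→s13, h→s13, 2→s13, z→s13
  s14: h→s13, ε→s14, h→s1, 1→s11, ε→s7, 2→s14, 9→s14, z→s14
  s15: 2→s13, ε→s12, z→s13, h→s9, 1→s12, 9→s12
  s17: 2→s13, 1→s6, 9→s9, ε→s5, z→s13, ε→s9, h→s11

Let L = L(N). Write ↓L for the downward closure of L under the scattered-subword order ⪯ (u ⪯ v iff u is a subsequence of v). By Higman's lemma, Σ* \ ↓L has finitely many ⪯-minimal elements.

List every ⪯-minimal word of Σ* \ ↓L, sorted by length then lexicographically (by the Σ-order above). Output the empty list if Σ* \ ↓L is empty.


min(Σ*\↓L) = [zh, 1z, 12, hhh].

|Q|=21, |F|=11, |δ|=89 (21 ε).
min D↑ (7 st, q0=0, F={4}): 0:z→1,9→0,2→0,h→2,1→3 1:z→1,9→1,2→1,h→4,1→5 2:z→1,9→2,2→2,h→1,1→6 3:z→4,9→3,2→4,h→6,1→3 4:z→4,9→4,2→4,h→4,1→4 5:z→4,9→5,2→4,h→4,1→5 6:z→4,9→6,2→4,h→5,1→6.
'zh': |S_i|=[18, 6, 2] end={s1,s13} rej; 2/2 del acc.
'1z': N↓-sim [18, 14, 2] end={s13,s20} — reject; 2/2 deletions ∈↓L.
'12': |S_i|=[18, 14, 1] end={s13} ∉↓L; 2/2 del acc.
'hhh': run [18, 14, 6, 2] end={s1,s13} ∉↓L; 3/3 deletions ∈↓L.
4 words, ⪯-incomp.


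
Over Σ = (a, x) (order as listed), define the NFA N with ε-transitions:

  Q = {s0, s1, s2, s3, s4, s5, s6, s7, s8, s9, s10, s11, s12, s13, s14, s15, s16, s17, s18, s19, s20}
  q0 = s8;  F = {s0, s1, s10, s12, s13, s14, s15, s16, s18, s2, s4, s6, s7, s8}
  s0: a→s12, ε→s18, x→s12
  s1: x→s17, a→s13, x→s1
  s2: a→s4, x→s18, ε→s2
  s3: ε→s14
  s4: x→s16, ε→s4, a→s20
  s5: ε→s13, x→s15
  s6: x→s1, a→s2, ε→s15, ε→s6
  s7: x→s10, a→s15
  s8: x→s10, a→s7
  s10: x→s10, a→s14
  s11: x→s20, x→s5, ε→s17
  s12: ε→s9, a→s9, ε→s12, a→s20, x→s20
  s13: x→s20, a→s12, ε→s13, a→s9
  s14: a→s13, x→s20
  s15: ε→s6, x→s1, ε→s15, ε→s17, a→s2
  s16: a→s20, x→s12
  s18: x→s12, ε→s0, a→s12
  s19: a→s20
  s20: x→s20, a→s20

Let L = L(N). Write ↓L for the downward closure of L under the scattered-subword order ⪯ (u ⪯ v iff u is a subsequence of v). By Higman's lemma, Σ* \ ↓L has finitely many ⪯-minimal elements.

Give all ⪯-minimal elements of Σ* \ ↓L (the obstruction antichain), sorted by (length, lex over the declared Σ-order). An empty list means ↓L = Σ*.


|Q|=21, |F|=14, |δ|=52 (15 ε).
min D↑ (13 st, q0=0, F={8}): 0:a→1,x→2 1:a→3,x→2 2:a→4,x→2 3:a→5,x→6 4:a→7,x→8 5:a→9,x→10 6:a→7,x→6 7:a→11,x→8 8:a→8,x→8 9:a→8,x→12 10:a→11,x→11 11:a→8,x→8 12:a→8,x→11 (ε-aug+det+¬).
'xax': run [17, 11, 5, 1] end={s20} rej; 3/3 single-dels accept.
'aaaaa': |S_i|=[17, 16, 14, 9, 5, 2] end={s20,s9} ∉↓L; 5/5 del acc.
'xaaaa': N↓-sim [17, 11, 5, 4, 3, 2] end={s20,s9} rej; 5/5 single-dels accept.
'aaaxxa': N↓-sim [17, 16, 14, 9, 6, 3, 2] end={s20,s9} rej; 6/6 single-dels accept.
'aaaxxx': N↓-sim [17, 16, 14, 9, 6, 3, 1] end={s20} ∉↓L; 6/6 deletions ∈↓L.
5 words, ⪯-incomp.

min(Σ*\↓L) = [xax, aaaaa, xaaaa, aaaxxa, aaaxxx].


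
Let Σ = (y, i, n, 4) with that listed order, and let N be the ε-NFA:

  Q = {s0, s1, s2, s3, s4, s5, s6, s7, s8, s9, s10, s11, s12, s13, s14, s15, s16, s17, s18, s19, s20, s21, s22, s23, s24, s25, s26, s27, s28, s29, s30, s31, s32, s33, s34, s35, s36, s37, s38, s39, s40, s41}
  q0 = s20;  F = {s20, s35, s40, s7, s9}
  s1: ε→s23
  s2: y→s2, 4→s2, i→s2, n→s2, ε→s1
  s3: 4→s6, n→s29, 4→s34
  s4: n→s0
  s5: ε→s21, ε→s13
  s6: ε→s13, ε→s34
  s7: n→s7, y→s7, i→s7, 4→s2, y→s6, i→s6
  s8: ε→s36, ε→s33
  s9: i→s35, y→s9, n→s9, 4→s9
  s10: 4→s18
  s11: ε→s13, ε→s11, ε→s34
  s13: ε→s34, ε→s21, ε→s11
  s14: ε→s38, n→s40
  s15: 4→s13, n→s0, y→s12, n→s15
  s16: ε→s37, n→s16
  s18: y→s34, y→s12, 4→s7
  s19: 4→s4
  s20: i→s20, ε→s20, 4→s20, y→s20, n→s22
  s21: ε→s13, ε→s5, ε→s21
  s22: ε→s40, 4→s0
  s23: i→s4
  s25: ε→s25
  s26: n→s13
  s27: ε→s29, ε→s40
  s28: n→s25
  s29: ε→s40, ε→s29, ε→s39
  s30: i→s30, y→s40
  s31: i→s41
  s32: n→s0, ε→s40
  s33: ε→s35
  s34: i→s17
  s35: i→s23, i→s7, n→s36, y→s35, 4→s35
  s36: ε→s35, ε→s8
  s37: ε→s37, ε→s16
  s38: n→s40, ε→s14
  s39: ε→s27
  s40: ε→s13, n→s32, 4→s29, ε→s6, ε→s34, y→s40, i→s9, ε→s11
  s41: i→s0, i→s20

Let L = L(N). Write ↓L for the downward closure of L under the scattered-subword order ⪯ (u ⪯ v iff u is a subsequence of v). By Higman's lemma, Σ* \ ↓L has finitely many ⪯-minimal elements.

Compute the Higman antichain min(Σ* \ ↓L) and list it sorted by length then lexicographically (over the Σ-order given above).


|Q|=42, |F|=5, |δ|=93 (39 ε).
min D↑ (6 st, q0=0, F={5}): 0:y→0,i→0,n→1,4→0 1:y→1,i→2,n→1,4→1 2:y→2,i→3,n→2,4→2 3:y→3,i→4,n→3,4→3 4:y→4,i→4,n→4,4→5 5:y→5,i→5,n→5,4→5.
'niii4': |S_i|=[25, 24, 18, 17, 13, 5] end={s0,s1,s2,s23,s4} — reject; 5/5 single-dels accept.
1 words, ⪯-incomp.

A = [niii4].


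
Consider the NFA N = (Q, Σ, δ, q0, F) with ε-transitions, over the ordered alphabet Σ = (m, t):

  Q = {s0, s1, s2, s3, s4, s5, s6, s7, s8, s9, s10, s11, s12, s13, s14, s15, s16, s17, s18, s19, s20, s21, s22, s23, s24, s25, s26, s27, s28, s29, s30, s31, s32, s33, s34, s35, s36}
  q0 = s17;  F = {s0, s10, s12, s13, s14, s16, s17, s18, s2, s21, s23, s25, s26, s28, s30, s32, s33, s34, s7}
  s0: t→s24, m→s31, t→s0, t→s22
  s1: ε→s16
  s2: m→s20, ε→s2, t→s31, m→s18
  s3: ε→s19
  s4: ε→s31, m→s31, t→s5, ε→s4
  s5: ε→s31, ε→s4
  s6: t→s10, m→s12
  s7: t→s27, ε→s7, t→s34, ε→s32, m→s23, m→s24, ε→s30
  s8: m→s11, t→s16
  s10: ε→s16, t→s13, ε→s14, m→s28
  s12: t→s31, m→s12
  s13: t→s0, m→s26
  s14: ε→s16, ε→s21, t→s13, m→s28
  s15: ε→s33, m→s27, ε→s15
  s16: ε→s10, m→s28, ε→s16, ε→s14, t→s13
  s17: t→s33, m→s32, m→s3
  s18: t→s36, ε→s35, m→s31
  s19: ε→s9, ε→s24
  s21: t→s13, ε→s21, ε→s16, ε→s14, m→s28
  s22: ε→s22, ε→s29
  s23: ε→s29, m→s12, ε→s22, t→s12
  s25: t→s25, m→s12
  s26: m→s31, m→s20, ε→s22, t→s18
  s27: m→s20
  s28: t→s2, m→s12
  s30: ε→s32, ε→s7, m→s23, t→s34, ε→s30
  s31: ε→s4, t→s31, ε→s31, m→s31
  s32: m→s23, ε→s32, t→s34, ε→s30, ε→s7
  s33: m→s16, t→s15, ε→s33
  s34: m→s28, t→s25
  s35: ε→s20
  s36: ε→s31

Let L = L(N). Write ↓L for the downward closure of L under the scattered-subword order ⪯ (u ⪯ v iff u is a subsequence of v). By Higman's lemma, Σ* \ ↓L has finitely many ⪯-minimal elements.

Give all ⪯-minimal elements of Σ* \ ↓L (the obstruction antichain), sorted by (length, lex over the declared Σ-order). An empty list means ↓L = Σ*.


|Q|=37, |F|=19, |δ|=96 (41 ε).
min D↑ (15 st, q0=0, F={10}): 0:m→1,t→2 1:m→3,t→4 2:m→5,t→2 3:m→6,t→6 4:m→7,t→8 5:m→7,t→9 6:m→6,t→10 7:m→6,t→11 8:m→6,t→8 9:m→12,t→13 10:m→10,t→10 11:m→14,t→10 12:m→10,t→14 13:m→10,t→13 14:m→10,t→10 (ε-aug+det+¬).
'mmmt': |S_i|=[33, 30, 15, 8, 4] end={s31,s36,s4,s5} — reject; 4/4 del acc.
'mmtt': |S_i|=[33, 30, 15, 9, 4] end={s31,s36,s4,s5} — reject; 4/4 del acc.
'mttmt': run [33, 30, 19, 14, 8, 4] end={s31,s36,s4,s5} ∉↓L; 5/5 single-dels accept.
'tmtmm': |S_i|=[33, 25, 21, 14, 10, 4] end={s20,s31,s4,s5} rej; 5/5 single-dels accept.
'tmttm': run [33, 25, 21, 14, 11, 3] end={s31,s4,s5} ∉↓L; 5/5 del acc.
5 obstructions.

Antichain: [mmmt, mmtt, mttmt, tmtmm, tmttm].


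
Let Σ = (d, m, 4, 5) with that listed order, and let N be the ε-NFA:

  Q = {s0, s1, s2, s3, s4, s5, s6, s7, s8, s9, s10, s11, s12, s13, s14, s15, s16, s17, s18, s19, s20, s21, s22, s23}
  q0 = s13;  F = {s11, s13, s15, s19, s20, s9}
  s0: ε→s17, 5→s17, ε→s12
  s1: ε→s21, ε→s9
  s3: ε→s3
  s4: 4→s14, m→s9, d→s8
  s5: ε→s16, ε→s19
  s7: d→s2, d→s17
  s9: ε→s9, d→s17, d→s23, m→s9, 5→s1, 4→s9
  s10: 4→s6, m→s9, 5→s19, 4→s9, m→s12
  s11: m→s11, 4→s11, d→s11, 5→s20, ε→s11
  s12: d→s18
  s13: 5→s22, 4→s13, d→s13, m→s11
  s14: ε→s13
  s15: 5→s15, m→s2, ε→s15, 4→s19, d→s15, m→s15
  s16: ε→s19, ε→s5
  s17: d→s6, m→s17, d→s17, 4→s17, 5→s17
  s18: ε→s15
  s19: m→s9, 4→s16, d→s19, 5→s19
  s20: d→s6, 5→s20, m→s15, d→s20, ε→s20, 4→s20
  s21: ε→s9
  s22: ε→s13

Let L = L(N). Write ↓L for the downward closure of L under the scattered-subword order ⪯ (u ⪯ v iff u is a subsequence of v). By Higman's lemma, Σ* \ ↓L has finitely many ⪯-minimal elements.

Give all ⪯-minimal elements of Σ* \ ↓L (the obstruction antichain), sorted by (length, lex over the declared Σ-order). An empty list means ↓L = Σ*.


min(Σ*\↓L) = [m5m4md].

|Q|=24, |F|=6, |δ|=61 (17 ε).
min D↑ (7 st, q0=0, F={6}): 0:d→0,m→1,4→0,5→0 1:d→1,m→1,4→1,5→2 2:d→2,m→3,4→2,5→2 3:d→3,m→3,4→4,5→3 4:d→4,m→5,4→4,5→4 5:d→6,m→5,4→5,5→5 6:d→6,m→6,4→6,5→6 (ε-aug+det+¬).
'm5m4md': run [15, 13, 12, 11, 9, 6, 3] end={s17,s23,s6} — reject; 6/6 single-dels accept.
1 obstructions.


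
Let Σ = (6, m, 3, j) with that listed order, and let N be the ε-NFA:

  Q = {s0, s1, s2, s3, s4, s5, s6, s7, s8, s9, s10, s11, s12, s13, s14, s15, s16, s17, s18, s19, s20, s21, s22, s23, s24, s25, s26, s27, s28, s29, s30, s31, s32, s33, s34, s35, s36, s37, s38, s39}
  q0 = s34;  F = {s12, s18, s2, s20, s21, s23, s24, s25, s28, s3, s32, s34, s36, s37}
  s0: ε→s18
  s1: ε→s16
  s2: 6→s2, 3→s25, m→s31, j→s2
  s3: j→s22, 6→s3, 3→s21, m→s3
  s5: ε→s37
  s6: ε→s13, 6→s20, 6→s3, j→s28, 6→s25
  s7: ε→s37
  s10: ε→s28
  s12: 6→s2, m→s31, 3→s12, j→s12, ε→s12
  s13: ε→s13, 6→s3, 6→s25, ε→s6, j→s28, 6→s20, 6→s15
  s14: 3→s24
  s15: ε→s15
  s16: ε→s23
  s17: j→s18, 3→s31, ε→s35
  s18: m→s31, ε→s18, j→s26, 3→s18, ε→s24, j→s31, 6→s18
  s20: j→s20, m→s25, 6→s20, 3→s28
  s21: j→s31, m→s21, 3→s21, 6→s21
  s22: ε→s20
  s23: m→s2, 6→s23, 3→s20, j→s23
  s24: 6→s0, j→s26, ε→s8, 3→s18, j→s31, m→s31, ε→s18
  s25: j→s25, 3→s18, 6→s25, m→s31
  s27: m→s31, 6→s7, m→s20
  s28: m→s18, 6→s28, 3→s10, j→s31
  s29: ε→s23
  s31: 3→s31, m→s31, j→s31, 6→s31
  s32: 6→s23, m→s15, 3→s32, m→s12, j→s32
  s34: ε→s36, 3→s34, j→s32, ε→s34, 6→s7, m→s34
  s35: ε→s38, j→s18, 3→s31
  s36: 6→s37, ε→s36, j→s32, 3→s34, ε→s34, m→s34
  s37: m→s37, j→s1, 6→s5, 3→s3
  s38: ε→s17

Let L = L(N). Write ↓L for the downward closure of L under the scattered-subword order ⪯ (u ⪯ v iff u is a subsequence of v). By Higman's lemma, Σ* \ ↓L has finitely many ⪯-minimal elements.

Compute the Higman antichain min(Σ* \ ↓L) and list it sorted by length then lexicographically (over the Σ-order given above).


|Q|=40, |F|=14, |δ|=104 (24 ε).
min D↑ (13 st, q0=0, F={9}): 0:6→1,m→0,3→0,j→2 1:6→1,m→1,3→3,j→4 2:6→4,m→5,3→2,j→2 3:6→3,m→3,3→6,j→7 4:6→4,m→8,3→7,j→4 5:6→8,m→9,3→5,j→5 6:6→6,m→6,3→6,j→9 7:6→7,m→10,3→11,j→7 8:6→8,m→9,3→10,j→8 9:6→9,m→9,3→9,j→9 10:6→10,m→9,3→12,j→10 11:6→11,m→12,3→11,j→9 12:6→12,m→9,3→12,j→9.
'jmm': |S_i|=[25, 18, 10, 1] end={s31} — reject; 3/3 single-dels accept.
'633j': run [25, 20, 13, 9, 2] end={s26,s31} ∉↓L; 4/4 single-dels accept.
2 minimals (antichain).

min(Σ*\↓L) = [jmm, 633j].
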